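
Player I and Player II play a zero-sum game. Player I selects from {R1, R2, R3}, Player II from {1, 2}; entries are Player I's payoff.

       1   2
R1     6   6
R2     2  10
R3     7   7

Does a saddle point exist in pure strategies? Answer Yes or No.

Row minima: R1 → 6, R2 → 2, R3 → 7; maximin = 7.
Column maxima: 1 → 7, 2 → 10; minimax = 7.
maximin = minimax = 7, so a saddle point exists.

Yes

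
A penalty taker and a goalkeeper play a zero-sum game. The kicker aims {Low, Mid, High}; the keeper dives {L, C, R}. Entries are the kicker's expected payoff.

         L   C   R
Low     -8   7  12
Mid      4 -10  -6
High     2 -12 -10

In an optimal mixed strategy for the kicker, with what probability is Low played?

14/29

Row minima: Low → -8, Mid → -10, High → -12; maximin = -8.
Column maxima: L → 4, C → 7, R → 12; minimax = 4.
-8 ≠ 4, so there is no saddle point; optimal play is mixed.
High is strictly dominated by Mid, so the kicker never plays it.
R is strictly dominated by C (it gives the kicker strictly more in every row), so the keeper never plays it.
On the remaining 2×2 (Low, Mid vs L, C):
Let the kicker play Low with probability p. Expected payoff against L: (-8)p + 4(1−p) = −12p + 4; against C: 7p + (-10)(1−p) = 17p − 10.
Setting these equal: −12p + 4 = 17p − 10 ⇒ −29p = -14 ⇒ p = 14/29, and the value is (-12)·(14/29) + 4 = -52/29.
For the keeper: with q = P(L), equating Low's and Mid's payoffs gives −15q + 7 = 14q − 10 ⇒ q = 17/29.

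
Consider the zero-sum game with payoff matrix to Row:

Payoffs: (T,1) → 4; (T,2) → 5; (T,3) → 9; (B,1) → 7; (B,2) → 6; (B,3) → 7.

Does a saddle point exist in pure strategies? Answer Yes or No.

Row minima: T → 4, B → 6; maximin = 6.
Column maxima: 1 → 7, 2 → 6, 3 → 9; minimax = 6.
maximin = minimax = 6, so a saddle point exists.

Yes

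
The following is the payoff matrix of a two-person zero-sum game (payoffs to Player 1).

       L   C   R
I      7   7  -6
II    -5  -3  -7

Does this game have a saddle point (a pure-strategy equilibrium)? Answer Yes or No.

Yes

Row minima: I → -6, II → -7; maximin = -6.
Column maxima: L → 7, C → 7, R → -6; minimax = -6.
maximin = minimax = -6, so a saddle point exists.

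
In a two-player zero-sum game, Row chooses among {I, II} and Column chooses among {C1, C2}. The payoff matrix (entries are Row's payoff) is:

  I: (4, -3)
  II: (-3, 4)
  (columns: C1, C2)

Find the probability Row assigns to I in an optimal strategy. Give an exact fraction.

1/2

Row minima: I → -3, II → -3; maximin = -3.
Column maxima: C1 → 4, C2 → 4; minimax = 4.
-3 ≠ 4, so there is no saddle point; optimal play is mixed.
Let Row play I with probability p. Expected payoff against C1: 4p + (-3)(1−p) = 7p − 3; against C2: (-3)p + 4(1−p) = −7p + 4.
Setting these equal: 7p − 3 = −7p + 4 ⇒ 14p = 7 ⇒ p = 1/2, and the value is (7)·(1/2) − 3 = 1/2.
For Column: with q = P(C1), equating I's and II's payoffs gives 7q − 3 = −7q + 4 ⇒ q = 1/2.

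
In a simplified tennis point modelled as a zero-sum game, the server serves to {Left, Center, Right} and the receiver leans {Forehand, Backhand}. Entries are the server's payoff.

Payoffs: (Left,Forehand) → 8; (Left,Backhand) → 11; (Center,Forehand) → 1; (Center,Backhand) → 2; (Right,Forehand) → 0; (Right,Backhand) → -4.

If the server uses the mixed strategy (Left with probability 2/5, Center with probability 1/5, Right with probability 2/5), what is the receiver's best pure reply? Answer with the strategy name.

If the receiver plays Forehand, the server's expected payoff is (2/5)·8 + (1/5)·1 + (2/5)·0 = 17/5.
If the receiver plays Backhand, the server's expected payoff is (2/5)·11 + (1/5)·2 + (2/5)·(-4) = 16/5.
The receiver minimizes the server's payoff; the smallest is 16/5, so the best response is Backhand.

Backhand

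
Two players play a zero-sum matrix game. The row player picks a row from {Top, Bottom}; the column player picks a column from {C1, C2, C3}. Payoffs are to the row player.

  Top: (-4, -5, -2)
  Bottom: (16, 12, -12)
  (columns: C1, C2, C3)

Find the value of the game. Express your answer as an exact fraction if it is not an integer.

-28/9

Row minima: Top → -5, Bottom → -12; maximin = -5.
Column maxima: C1 → 16, C2 → 12, C3 → -2; minimax = -2.
-5 ≠ -2, so there is no saddle point; optimal play is mixed.
C1 is strictly dominated by C2 (it gives the row player strictly more in every row), so the column player never plays it.
On the remaining 2×2 (Top, Bottom vs C2, C3):
Let the row player play Top with probability p. Expected payoff against C2: (-5)p + 12(1−p) = −17p + 12; against C3: (-2)p + (-12)(1−p) = 10p − 12.
Setting these equal: −17p + 12 = 10p − 12 ⇒ −27p = -24 ⇒ p = 8/9, and the value is (-17)·(8/9) + 12 = -28/9.
For the column player: with q = P(C2), equating Top's and Bottom's payoffs gives −3q − 2 = 24q − 12 ⇒ q = 10/27.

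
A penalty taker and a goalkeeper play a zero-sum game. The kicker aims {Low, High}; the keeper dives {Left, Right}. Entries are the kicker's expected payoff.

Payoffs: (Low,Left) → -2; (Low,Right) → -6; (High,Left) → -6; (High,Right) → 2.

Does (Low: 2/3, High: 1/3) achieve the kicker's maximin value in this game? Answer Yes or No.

Yes

Against Left this mix gives (2/3)·(-2) + (1/3)·(-6) = -10/3.
Against Right this mix gives (2/3)·(-6) + (1/3)·2 = -10/3.
All of the keeper's active replies (Left, Right) yield -10/3, and no column does worse for the kicker. The mix makes the keeper indifferent and guarantees -10/3, so it is optimal.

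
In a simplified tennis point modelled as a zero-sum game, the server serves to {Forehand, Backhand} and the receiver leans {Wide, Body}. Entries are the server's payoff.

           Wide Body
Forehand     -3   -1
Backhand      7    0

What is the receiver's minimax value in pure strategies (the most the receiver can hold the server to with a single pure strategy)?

0

Column maxima: Wide → 7, Body → 0.
The smallest of these is 0.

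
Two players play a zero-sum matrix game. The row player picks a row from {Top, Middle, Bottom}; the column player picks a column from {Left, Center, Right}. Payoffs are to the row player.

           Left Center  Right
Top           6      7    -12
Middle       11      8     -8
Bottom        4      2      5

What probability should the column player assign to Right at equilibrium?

Row minima: Top → -12, Middle → -8, Bottom → 2; maximin = 2.
Column maxima: Left → 11, Center → 8, Right → 5; minimax = 5.
2 ≠ 5, so there is no saddle point; optimal play is mixed.
Top is strictly dominated by Middle, so the row player never plays it.
With Top eliminated, Left is strictly dominated by Center (it gives the row player strictly more in every remaining row), so the column player never plays it.
On the remaining 2×2 (Middle, Bottom vs Center, Right):
Let the row player play Middle with probability p. Expected payoff against Center: 8p + 2(1−p) = 6p + 2; against Right: (-8)p + 5(1−p) = −13p + 5.
Setting these equal: 6p + 2 = −13p + 5 ⇒ 19p = 3 ⇒ p = 3/19, and the value is (6)·(3/19) + 2 = 56/19.
For the column player: with q = P(Center), equating Middle's and Bottom's payoffs gives 16q − 8 = −3q + 5 ⇒ q = 13/19.

6/19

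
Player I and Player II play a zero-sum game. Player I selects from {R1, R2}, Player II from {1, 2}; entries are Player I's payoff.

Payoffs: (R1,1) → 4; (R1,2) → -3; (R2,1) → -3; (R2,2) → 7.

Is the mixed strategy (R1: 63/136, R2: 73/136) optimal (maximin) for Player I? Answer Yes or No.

No

Against 1 this mix gives (63/136)·4 + (73/136)·(-3) = 33/136.
Against 2 this mix gives (63/136)·(-3) + (73/136)·7 = 161/68.
Player II will play 1, holding Player I to 33/136. Shifting weight toward the row that does better against 1 would raise this floor (the equalizing mix achieves 19/17 against both 1 and 2), so the proposed strategy is not optimal.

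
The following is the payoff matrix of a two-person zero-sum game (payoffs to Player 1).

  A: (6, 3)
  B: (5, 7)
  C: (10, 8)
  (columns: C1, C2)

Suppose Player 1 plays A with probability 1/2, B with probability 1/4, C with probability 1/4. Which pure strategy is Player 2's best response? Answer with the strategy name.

C2

If Player 2 plays C1, Player 1's expected payoff is (1/2)·6 + (1/4)·5 + (1/4)·10 = 27/4.
If Player 2 plays C2, Player 1's expected payoff is (1/2)·3 + (1/4)·7 + (1/4)·8 = 21/4.
Player 2 minimizes Player 1's payoff; the smallest is 21/4, so the best response is C2.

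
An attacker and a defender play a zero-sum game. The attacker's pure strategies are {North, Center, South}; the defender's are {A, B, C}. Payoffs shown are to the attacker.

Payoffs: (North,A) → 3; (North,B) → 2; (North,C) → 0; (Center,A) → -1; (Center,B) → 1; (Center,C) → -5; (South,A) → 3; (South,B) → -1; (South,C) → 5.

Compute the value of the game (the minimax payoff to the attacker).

5/4

Row minima: North → 0, Center → -5, South → -1; maximin = 0.
Column maxima: A → 3, B → 2, C → 5; minimax = 2.
0 ≠ 2, so there is no saddle point; optimal play is mixed.
Center is strictly dominated by North, so the attacker never plays it.
With Center eliminated, A is strictly dominated by B (it gives the attacker strictly more in every remaining row), so the defender never plays it.
On the remaining 2×2 (North, South vs B, C):
Let the attacker play North with probability p. Expected payoff against B: 2p + (-1)(1−p) = 3p − 1; against C: 0p + 5(1−p) = −5p + 5.
Setting these equal: 3p − 1 = −5p + 5 ⇒ 8p = 6 ⇒ p = 3/4, and the value is (3)·(3/4) − 1 = 5/4.
For the defender: with q = P(B), equating North's and South's payoffs gives 2q = −6q + 5 ⇒ q = 5/8.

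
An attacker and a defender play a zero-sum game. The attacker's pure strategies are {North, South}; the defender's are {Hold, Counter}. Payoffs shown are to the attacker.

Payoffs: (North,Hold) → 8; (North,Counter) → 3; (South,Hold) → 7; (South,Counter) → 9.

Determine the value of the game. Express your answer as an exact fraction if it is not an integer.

51/7

Row minima: North → 3, South → 7; maximin = 7.
Column maxima: Hold → 8, Counter → 9; minimax = 8.
7 ≠ 8, so there is no saddle point; optimal play is mixed.
Let the attacker play North with probability p. Expected payoff against Hold: 8p + 7(1−p) = p + 7; against Counter: 3p + 9(1−p) = −6p + 9.
Setting these equal: p + 7 = −6p + 9 ⇒ 7p = 2 ⇒ p = 2/7, and the value is (1)·(2/7) + 7 = 51/7.
For the defender: with q = P(Hold), equating North's and South's payoffs gives 5q + 3 = −2q + 9 ⇒ q = 6/7.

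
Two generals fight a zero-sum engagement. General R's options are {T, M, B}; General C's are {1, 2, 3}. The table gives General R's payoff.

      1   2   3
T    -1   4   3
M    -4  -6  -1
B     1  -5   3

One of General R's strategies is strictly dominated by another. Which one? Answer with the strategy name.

T gives a strictly higher payoff than M against every column: -1 > -4, 4 > -6, 3 > -1.
So M is strictly dominated and General R never plays it.

M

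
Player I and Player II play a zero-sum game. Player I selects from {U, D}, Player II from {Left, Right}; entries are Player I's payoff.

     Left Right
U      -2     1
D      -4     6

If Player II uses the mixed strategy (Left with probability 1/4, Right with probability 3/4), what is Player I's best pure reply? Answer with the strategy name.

D

Expected payoff of U: (1/4)·(-2) + (3/4)·1 = 1/4.
Expected payoff of D: (1/4)·(-4) + (3/4)·6 = 7/2.
The largest is 7/2, so Player I's best response is D.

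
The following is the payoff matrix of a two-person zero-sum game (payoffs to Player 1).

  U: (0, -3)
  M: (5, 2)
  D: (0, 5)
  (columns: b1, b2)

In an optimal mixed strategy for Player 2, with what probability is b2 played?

5/8

Row minima: U → -3, M → 2, D → 0; maximin = 2.
Column maxima: b1 → 5, b2 → 5; minimax = 5.
2 ≠ 5, so there is no saddle point; optimal play is mixed.
U is strictly dominated by M, so Player 1 never plays it.
On the remaining 2×2 (M, D vs b1, b2):
Let Player 1 play M with probability p. Expected payoff against b1: 5p + 0(1−p) = 5p; against b2: 2p + 5(1−p) = −3p + 5.
Setting these equal: 5p = −3p + 5 ⇒ 8p = 5 ⇒ p = 5/8, and the value is (5)·(5/8) = 25/8.
For Player 2: with q = P(b1), equating M's and D's payoffs gives 3q + 2 = −5q + 5 ⇒ q = 3/8.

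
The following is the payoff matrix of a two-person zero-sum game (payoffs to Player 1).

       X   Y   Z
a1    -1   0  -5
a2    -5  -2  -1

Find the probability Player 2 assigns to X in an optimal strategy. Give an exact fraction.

Row minima: a1 → -5, a2 → -5; maximin = -5.
Column maxima: X → -1, Y → 0, Z → -1; minimax = -1.
-5 ≠ -1, so there is no saddle point; optimal play is mixed.
Y is strictly dominated by X (it gives Player 1 strictly more in every row), so Player 2 never plays it.
On the remaining 2×2 (a1, a2 vs X, Z):
Let Player 1 play a1 with probability p. Expected payoff against X: (-1)p + (-5)(1−p) = 4p − 5; against Z: (-5)p + (-1)(1−p) = −4p − 1.
Setting these equal: 4p − 5 = −4p − 1 ⇒ 8p = 4 ⇒ p = 1/2, and the value is (4)·(1/2) − 5 = -3.
For Player 2: with q = P(X), equating a1's and a2's payoffs gives 4q − 5 = −4q − 1 ⇒ q = 1/2.

1/2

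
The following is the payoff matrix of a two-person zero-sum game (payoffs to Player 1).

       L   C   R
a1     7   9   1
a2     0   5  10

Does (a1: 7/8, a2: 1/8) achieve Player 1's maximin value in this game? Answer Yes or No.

Against L this mix gives (7/8)·7 + (1/8)·0 = 49/8.
Against C this mix gives (7/8)·9 + (1/8)·5 = 17/2.
Against R this mix gives (7/8)·1 + (1/8)·10 = 17/8.
Player 2 will play R, holding Player 1 to 17/8. Shifting weight toward the row that does better against R would raise this floor (the equalizing mix achieves 35/8 against both R and L), so the proposed strategy is not optimal.

No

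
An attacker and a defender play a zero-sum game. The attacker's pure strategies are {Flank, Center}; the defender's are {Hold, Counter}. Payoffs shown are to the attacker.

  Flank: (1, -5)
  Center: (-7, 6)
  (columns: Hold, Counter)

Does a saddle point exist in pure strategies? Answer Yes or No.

No

Row minima: Flank → -5, Center → -7; maximin = -5.
Column maxima: Hold → 1, Counter → 6; minimax = 1.
-5 ≠ 1, so no pure-strategy equilibrium exists.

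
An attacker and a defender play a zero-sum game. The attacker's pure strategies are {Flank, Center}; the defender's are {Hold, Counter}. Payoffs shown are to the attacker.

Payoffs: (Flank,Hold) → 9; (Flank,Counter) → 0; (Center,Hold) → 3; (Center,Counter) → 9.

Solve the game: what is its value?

Row minima: Flank → 0, Center → 3; maximin = 3.
Column maxima: Hold → 9, Counter → 9; minimax = 9.
3 ≠ 9, so there is no saddle point; optimal play is mixed.
Let the attacker play Flank with probability p. Expected payoff against Hold: 9p + 3(1−p) = 6p + 3; against Counter: 0p + 9(1−p) = −9p + 9.
Setting these equal: 6p + 3 = −9p + 9 ⇒ 15p = 6 ⇒ p = 2/5, and the value is (6)·(2/5) + 3 = 27/5.
For the defender: with q = P(Hold), equating Flank's and Center's payoffs gives 9q = −6q + 9 ⇒ q = 3/5.

27/5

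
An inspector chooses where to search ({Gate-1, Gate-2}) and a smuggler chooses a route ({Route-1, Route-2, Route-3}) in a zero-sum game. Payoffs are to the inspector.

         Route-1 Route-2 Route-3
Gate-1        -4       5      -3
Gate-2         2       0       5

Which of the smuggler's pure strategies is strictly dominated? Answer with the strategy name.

Route-1 holds the inspector's payoff strictly below Route-3 in every row: -4 < -3, 2 < 5.
So Route-3 is strictly dominated for the smuggler.

Route-3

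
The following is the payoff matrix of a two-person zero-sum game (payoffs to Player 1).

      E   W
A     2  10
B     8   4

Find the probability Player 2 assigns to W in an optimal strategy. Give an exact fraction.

1/2

Row minima: A → 2, B → 4; maximin = 4.
Column maxima: E → 8, W → 10; minimax = 8.
4 ≠ 8, so there is no saddle point; optimal play is mixed.
Let Player 1 play A with probability p. Expected payoff against E: 2p + 8(1−p) = −6p + 8; against W: 10p + 4(1−p) = 6p + 4.
Setting these equal: −6p + 8 = 6p + 4 ⇒ −12p = -4 ⇒ p = 1/3, and the value is (-6)·(1/3) + 8 = 6.
For Player 2: with q = P(E), equating A's and B's payoffs gives −8q + 10 = 4q + 4 ⇒ q = 1/2.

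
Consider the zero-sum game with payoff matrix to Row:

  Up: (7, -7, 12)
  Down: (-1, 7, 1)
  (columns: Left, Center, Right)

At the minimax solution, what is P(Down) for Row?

7/11

Row minima: Up → -7, Down → -1; maximin = -1.
Column maxima: Left → 7, Center → 7, Right → 12; minimax = 7.
-1 ≠ 7, so there is no saddle point; optimal play is mixed.
Right is strictly dominated by Left (it gives Row strictly more in every row), so Column never plays it.
On the remaining 2×2 (Up, Down vs Left, Center):
Let Row play Up with probability p. Expected payoff against Left: 7p + (-1)(1−p) = 8p − 1; against Center: (-7)p + 7(1−p) = −14p + 7.
Setting these equal: 8p − 1 = −14p + 7 ⇒ 22p = 8 ⇒ p = 4/11, and the value is (8)·(4/11) − 1 = 21/11.
For Column: with q = P(Left), equating Up's and Down's payoffs gives 14q − 7 = −8q + 7 ⇒ q = 7/11.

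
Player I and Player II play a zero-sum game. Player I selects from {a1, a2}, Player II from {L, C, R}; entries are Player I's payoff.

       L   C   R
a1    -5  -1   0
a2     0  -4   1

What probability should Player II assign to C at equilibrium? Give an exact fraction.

5/8

Row minima: a1 → -5, a2 → -4; maximin = -4.
Column maxima: L → 0, C → -1, R → 1; minimax = -1.
-4 ≠ -1, so there is no saddle point; optimal play is mixed.
R is strictly dominated by L (it gives Player I strictly more in every row), so Player II never plays it.
On the remaining 2×2 (a1, a2 vs L, C):
Let Player I play a1 with probability p. Expected payoff against L: (-5)p + 0(1−p) = −5p; against C: (-1)p + (-4)(1−p) = 3p − 4.
Setting these equal: −5p = 3p − 4 ⇒ −8p = -4 ⇒ p = 1/2, and the value is (-5)·(1/2) = -5/2.
For Player II: with q = P(L), equating a1's and a2's payoffs gives −4q − 1 = 4q − 4 ⇒ q = 3/8.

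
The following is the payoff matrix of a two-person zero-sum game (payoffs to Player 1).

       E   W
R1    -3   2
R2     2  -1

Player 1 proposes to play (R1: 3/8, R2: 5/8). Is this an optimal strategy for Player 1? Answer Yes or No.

Against E this mix gives (3/8)·(-3) + (5/8)·2 = 1/8.
Against W this mix gives (3/8)·2 + (5/8)·(-1) = 1/8.
All of Player 2's active replies (E, W) yield 1/8, and no column does worse for Player 1. The mix makes Player 2 indifferent and guarantees 1/8, so it is optimal.

Yes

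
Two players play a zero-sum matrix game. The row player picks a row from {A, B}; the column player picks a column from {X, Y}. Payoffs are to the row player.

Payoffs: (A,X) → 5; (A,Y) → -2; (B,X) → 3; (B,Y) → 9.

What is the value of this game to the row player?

51/13

Row minima: A → -2, B → 3; maximin = 3.
Column maxima: X → 5, Y → 9; minimax = 5.
3 ≠ 5, so there is no saddle point; optimal play is mixed.
Let the row player play A with probability p. Expected payoff against X: 5p + 3(1−p) = 2p + 3; against Y: (-2)p + 9(1−p) = −11p + 9.
Setting these equal: 2p + 3 = −11p + 9 ⇒ 13p = 6 ⇒ p = 6/13, and the value is (2)·(6/13) + 3 = 51/13.
For the column player: with q = P(X), equating A's and B's payoffs gives 7q − 2 = −6q + 9 ⇒ q = 11/13.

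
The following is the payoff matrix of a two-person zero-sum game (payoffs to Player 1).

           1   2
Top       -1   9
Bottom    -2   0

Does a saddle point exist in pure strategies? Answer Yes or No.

Row minima: Top → -1, Bottom → -2; maximin = -1.
Column maxima: 1 → -1, 2 → 9; minimax = -1.
maximin = minimax = -1, so a saddle point exists.

Yes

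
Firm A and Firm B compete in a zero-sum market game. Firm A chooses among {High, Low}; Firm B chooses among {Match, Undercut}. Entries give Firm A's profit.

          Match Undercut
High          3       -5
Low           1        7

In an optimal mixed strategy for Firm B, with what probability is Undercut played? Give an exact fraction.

Row minima: High → -5, Low → 1; maximin = 1.
Column maxima: Match → 3, Undercut → 7; minimax = 3.
1 ≠ 3, so there is no saddle point; optimal play is mixed.
Let Firm A play High with probability p. Expected payoff against Match: 3p + 1(1−p) = 2p + 1; against Undercut: (-5)p + 7(1−p) = −12p + 7.
Setting these equal: 2p + 1 = −12p + 7 ⇒ 14p = 6 ⇒ p = 3/7, and the value is (2)·(3/7) + 1 = 13/7.
For Firm B: with q = P(Match), equating High's and Low's payoffs gives 8q − 5 = −6q + 7 ⇒ q = 6/7.

1/7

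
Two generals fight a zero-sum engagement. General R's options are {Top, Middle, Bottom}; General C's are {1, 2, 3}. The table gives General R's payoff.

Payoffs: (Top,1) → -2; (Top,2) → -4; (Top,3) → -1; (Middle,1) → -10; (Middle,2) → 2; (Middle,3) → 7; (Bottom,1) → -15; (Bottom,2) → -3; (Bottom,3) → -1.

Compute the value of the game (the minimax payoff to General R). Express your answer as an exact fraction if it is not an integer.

-22/7

Row minima: Top → -4, Middle → -10, Bottom → -15; maximin = -4.
Column maxima: 1 → -2, 2 → 2, 3 → 7; minimax = -2.
-4 ≠ -2, so there is no saddle point; optimal play is mixed.
Bottom is strictly dominated by Middle, so General R never plays it.
3 is strictly dominated by 1 (it gives General R strictly more in every row), so General C never plays it.
On the remaining 2×2 (Top, Middle vs 1, 2):
Let General R play Top with probability p. Expected payoff against 1: (-2)p + (-10)(1−p) = 8p − 10; against 2: (-4)p + 2(1−p) = −6p + 2.
Setting these equal: 8p − 10 = −6p + 2 ⇒ 14p = 12 ⇒ p = 6/7, and the value is (8)·(6/7) − 10 = -22/7.
For General C: with q = P(1), equating Top's and Middle's payoffs gives 2q − 4 = −12q + 2 ⇒ q = 3/7.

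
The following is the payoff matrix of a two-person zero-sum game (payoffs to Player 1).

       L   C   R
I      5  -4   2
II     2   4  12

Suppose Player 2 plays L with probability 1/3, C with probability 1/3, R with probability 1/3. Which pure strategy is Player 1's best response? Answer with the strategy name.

Expected payoff of I: (1/3)·5 + (1/3)·(-4) + (1/3)·2 = 1.
Expected payoff of II: (1/3)·2 + (1/3)·4 + (1/3)·12 = 6.
The largest is 6, so Player 1's best response is II.

II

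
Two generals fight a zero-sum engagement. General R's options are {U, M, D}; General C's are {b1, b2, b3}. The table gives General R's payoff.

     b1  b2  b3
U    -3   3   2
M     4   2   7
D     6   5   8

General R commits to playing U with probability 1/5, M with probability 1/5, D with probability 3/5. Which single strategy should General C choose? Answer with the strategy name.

b1

If General C plays b1, General R's expected payoff is (1/5)·(-3) + (1/5)·4 + (3/5)·6 = 19/5.
If General C plays b2, General R's expected payoff is (1/5)·3 + (1/5)·2 + (3/5)·5 = 4.
If General C plays b3, General R's expected payoff is (1/5)·2 + (1/5)·7 + (3/5)·8 = 33/5.
General C minimizes General R's payoff; the smallest is 19/5, so the best response is b1.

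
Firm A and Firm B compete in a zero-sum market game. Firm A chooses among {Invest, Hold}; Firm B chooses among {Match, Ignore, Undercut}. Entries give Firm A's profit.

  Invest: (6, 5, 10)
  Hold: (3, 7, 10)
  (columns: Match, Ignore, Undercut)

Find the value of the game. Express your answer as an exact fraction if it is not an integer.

Row minima: Invest → 5, Hold → 3; maximin = 5.
Column maxima: Match → 6, Ignore → 7, Undercut → 10; minimax = 6.
5 ≠ 6, so there is no saddle point; optimal play is mixed.
Undercut is strictly dominated by Match (it gives Firm A strictly more in every row), so Firm B never plays it.
On the remaining 2×2 (Invest, Hold vs Match, Ignore):
Let Firm A play Invest with probability p. Expected payoff against Match: 6p + 3(1−p) = 3p + 3; against Ignore: 5p + 7(1−p) = −2p + 7.
Setting these equal: 3p + 3 = −2p + 7 ⇒ 5p = 4 ⇒ p = 4/5, and the value is (3)·(4/5) + 3 = 27/5.
For Firm B: with q = P(Match), equating Invest's and Hold's payoffs gives q + 5 = −4q + 7 ⇒ q = 2/5.

27/5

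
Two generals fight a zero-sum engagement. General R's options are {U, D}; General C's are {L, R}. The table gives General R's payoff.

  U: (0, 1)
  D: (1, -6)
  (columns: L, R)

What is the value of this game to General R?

1/8

Row minima: U → 0, D → -6; maximin = 0.
Column maxima: L → 1, R → 1; minimax = 1.
0 ≠ 1, so there is no saddle point; optimal play is mixed.
Let General R play U with probability p. Expected payoff against L: 0p + 1(1−p) = −p + 1; against R: 1p + (-6)(1−p) = 7p − 6.
Setting these equal: −p + 1 = 7p − 6 ⇒ −8p = -7 ⇒ p = 7/8, and the value is (-1)·(7/8) + 1 = 1/8.
For General C: with q = P(L), equating U's and D's payoffs gives −q + 1 = 7q − 6 ⇒ q = 7/8.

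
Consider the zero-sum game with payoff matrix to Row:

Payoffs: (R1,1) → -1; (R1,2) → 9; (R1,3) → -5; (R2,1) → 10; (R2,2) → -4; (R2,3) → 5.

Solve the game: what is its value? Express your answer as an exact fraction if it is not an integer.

Row minima: R1 → -5, R2 → -4; maximin = -4.
Column maxima: 1 → 10, 2 → 9, 3 → 5; minimax = 5.
-4 ≠ 5, so there is no saddle point; optimal play is mixed.
1 is strictly dominated by 3 (it gives Row strictly more in every row), so Column never plays it.
On the remaining 2×2 (R1, R2 vs 2, 3):
Let Row play R1 with probability p. Expected payoff against 2: 9p + (-4)(1−p) = 13p − 4; against 3: (-5)p + 5(1−p) = −10p + 5.
Setting these equal: 13p − 4 = −10p + 5 ⇒ 23p = 9 ⇒ p = 9/23, and the value is (13)·(9/23) − 4 = 25/23.
For Column: with q = P(2), equating R1's and R2's payoffs gives 14q − 5 = −9q + 5 ⇒ q = 10/23.

25/23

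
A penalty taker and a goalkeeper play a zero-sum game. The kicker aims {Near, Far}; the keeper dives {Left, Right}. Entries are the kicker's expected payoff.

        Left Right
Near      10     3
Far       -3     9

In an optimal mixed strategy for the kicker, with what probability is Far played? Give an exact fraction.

7/19

Row minima: Near → 3, Far → -3; maximin = 3.
Column maxima: Left → 10, Right → 9; minimax = 9.
3 ≠ 9, so there is no saddle point; optimal play is mixed.
Let the kicker play Near with probability p. Expected payoff against Left: 10p + (-3)(1−p) = 13p − 3; against Right: 3p + 9(1−p) = −6p + 9.
Setting these equal: 13p − 3 = −6p + 9 ⇒ 19p = 12 ⇒ p = 12/19, and the value is (13)·(12/19) − 3 = 99/19.
For the keeper: with q = P(Left), equating Near's and Far's payoffs gives 7q + 3 = −12q + 9 ⇒ q = 6/19.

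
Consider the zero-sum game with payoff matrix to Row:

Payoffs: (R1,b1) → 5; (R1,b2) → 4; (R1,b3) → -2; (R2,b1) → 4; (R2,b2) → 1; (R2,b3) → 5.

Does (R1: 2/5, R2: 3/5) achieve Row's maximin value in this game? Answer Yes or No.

Against b1 this mix gives (2/5)·5 + (3/5)·4 = 22/5.
Against b2 this mix gives (2/5)·4 + (3/5)·1 = 11/5.
Against b3 this mix gives (2/5)·(-2) + (3/5)·5 = 11/5.
All of Column's active replies (b2, b3) yield 11/5, and no column does worse for Row. The mix makes Column indifferent and guarantees 11/5, so it is optimal.

Yes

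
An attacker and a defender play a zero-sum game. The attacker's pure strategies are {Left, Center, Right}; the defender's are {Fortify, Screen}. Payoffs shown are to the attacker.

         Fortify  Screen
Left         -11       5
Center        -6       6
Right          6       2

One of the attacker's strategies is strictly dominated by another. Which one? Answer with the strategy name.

Center gives a strictly higher payoff than Left against every column: -6 > -11, 6 > 5.
So Left is strictly dominated and the attacker never plays it.

Left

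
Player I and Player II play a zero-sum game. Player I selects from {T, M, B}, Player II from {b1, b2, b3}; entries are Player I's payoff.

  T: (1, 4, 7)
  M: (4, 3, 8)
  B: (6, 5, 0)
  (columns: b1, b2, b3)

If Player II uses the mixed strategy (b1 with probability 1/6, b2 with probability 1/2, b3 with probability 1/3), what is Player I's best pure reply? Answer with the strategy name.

M

Expected payoff of T: (1/6)·1 + (1/2)·4 + (1/3)·7 = 9/2.
Expected payoff of M: (1/6)·4 + (1/2)·3 + (1/3)·8 = 29/6.
Expected payoff of B: (1/6)·6 + (1/2)·5 + (1/3)·0 = 7/2.
The largest is 29/6, so Player I's best response is M.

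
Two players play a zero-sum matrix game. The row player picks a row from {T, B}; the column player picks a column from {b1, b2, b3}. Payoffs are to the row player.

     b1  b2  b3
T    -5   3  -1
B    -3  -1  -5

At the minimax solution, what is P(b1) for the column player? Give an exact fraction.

Row minima: T → -5, B → -5; maximin = -5.
Column maxima: b1 → -3, b2 → 3, b3 → -1; minimax = -3.
-5 ≠ -3, so there is no saddle point; optimal play is mixed.
b2 is strictly dominated by b1 (it gives the row player strictly more in every row), so the column player never plays it.
On the remaining 2×2 (T, B vs b1, b3):
Let the row player play T with probability p. Expected payoff against b1: (-5)p + (-3)(1−p) = −2p − 3; against b3: (-1)p + (-5)(1−p) = 4p − 5.
Setting these equal: −2p − 3 = 4p − 5 ⇒ −6p = -2 ⇒ p = 1/3, and the value is (-2)·(1/3) − 3 = -11/3.
For the column player: with q = P(b1), equating T's and B's payoffs gives −4q − 1 = 2q − 5 ⇒ q = 2/3.

2/3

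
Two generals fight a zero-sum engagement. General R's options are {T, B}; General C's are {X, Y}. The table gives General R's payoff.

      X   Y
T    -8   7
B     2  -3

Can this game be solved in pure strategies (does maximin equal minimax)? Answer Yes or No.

Row minima: T → -8, B → -3; maximin = -3.
Column maxima: X → 2, Y → 7; minimax = 2.
-3 ≠ 2, so no pure-strategy equilibrium exists.

No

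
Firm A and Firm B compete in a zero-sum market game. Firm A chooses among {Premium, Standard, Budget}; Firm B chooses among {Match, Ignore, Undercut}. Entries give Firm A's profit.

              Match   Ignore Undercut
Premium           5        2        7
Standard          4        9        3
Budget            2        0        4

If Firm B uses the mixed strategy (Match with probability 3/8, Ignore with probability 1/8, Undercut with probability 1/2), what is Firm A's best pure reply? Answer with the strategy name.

Expected payoff of Premium: (3/8)·5 + (1/8)·2 + (1/2)·7 = 45/8.
Expected payoff of Standard: (3/8)·4 + (1/8)·9 + (1/2)·3 = 33/8.
Expected payoff of Budget: (3/8)·2 + (1/8)·0 + (1/2)·4 = 11/4.
The largest is 45/8, so Firm A's best response is Premium.

Premium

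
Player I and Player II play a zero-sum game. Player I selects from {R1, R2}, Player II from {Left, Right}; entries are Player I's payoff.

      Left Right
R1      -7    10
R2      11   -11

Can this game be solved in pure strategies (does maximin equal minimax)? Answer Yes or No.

No

Row minima: R1 → -7, R2 → -11; maximin = -7.
Column maxima: Left → 11, Right → 10; minimax = 10.
-7 ≠ 10, so no pure-strategy equilibrium exists.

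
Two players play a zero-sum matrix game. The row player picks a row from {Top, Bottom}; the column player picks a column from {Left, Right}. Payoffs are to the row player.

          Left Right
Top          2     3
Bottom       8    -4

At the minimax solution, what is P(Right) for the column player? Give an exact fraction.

Row minima: Top → 2, Bottom → -4; maximin = 2.
Column maxima: Left → 8, Right → 3; minimax = 3.
2 ≠ 3, so there is no saddle point; optimal play is mixed.
Let the row player play Top with probability p. Expected payoff against Left: 2p + 8(1−p) = −6p + 8; against Right: 3p + (-4)(1−p) = 7p − 4.
Setting these equal: −6p + 8 = 7p − 4 ⇒ −13p = -12 ⇒ p = 12/13, and the value is (-6)·(12/13) + 8 = 32/13.
For the column player: with q = P(Left), equating Top's and Bottom's payoffs gives −q + 3 = 12q − 4 ⇒ q = 7/13.

6/13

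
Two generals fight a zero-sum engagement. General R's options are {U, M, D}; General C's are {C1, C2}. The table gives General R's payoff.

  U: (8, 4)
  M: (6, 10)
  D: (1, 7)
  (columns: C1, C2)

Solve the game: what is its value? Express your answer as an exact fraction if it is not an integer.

7

Row minima: U → 4, M → 6, D → 1; maximin = 6.
Column maxima: C1 → 8, C2 → 10; minimax = 8.
6 ≠ 8, so there is no saddle point; optimal play is mixed.
D is strictly dominated by M, so General R never plays it.
On the remaining 2×2 (U, M vs C1, C2):
Let General R play U with probability p. Expected payoff against C1: 8p + 6(1−p) = 2p + 6; against C2: 4p + 10(1−p) = −6p + 10.
Setting these equal: 2p + 6 = −6p + 10 ⇒ 8p = 4 ⇒ p = 1/2, and the value is (2)·(1/2) + 6 = 7.
For General C: with q = P(C1), equating U's and M's payoffs gives 4q + 4 = −4q + 10 ⇒ q = 3/4.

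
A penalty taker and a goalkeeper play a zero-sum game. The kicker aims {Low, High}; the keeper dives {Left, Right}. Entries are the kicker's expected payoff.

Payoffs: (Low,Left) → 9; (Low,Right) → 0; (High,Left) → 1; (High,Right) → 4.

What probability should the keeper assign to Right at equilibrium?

2/3

Row minima: Low → 0, High → 1; maximin = 1.
Column maxima: Left → 9, Right → 4; minimax = 4.
1 ≠ 4, so there is no saddle point; optimal play is mixed.
Let the kicker play Low with probability p. Expected payoff against Left: 9p + 1(1−p) = 8p + 1; against Right: 0p + 4(1−p) = −4p + 4.
Setting these equal: 8p + 1 = −4p + 4 ⇒ 12p = 3 ⇒ p = 1/4, and the value is (8)·(1/4) + 1 = 3.
For the keeper: with q = P(Left), equating Low's and High's payoffs gives 9q = −3q + 4 ⇒ q = 1/3.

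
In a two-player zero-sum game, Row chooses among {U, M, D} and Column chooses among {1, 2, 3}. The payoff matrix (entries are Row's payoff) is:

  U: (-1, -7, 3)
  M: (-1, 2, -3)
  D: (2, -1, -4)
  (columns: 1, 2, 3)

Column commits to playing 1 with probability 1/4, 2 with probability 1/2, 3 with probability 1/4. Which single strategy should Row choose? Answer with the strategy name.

M

Expected payoff of U: (1/4)·(-1) + (1/2)·(-7) + (1/4)·3 = -3.
Expected payoff of M: (1/4)·(-1) + (1/2)·2 + (1/4)·(-3) = 0.
Expected payoff of D: (1/4)·2 + (1/2)·(-1) + (1/4)·(-4) = -1.
The largest is 0, so Row's best response is M.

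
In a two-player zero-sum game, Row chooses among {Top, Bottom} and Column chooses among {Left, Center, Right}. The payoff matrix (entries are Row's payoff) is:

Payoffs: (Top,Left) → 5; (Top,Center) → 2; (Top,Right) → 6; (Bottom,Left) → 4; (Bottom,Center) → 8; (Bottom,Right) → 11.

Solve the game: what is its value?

32/7

Row minima: Top → 2, Bottom → 4; maximin = 4.
Column maxima: Left → 5, Center → 8, Right → 11; minimax = 5.
4 ≠ 5, so there is no saddle point; optimal play is mixed.
Right is strictly dominated by Left (it gives Row strictly more in every row), so Column never plays it.
On the remaining 2×2 (Top, Bottom vs Left, Center):
Let Row play Top with probability p. Expected payoff against Left: 5p + 4(1−p) = p + 4; against Center: 2p + 8(1−p) = −6p + 8.
Setting these equal: p + 4 = −6p + 8 ⇒ 7p = 4 ⇒ p = 4/7, and the value is (1)·(4/7) + 4 = 32/7.
For Column: with q = P(Left), equating Top's and Bottom's payoffs gives 3q + 2 = −4q + 8 ⇒ q = 6/7.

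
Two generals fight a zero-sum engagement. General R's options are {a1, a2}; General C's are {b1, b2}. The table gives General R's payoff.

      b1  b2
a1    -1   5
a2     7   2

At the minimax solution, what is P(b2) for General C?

8/11

Row minima: a1 → -1, a2 → 2; maximin = 2.
Column maxima: b1 → 7, b2 → 5; minimax = 5.
2 ≠ 5, so there is no saddle point; optimal play is mixed.
Let General R play a1 with probability p. Expected payoff against b1: (-1)p + 7(1−p) = −8p + 7; against b2: 5p + 2(1−p) = 3p + 2.
Setting these equal: −8p + 7 = 3p + 2 ⇒ −11p = -5 ⇒ p = 5/11, and the value is (-8)·(5/11) + 7 = 37/11.
For General C: with q = P(b1), equating a1's and a2's payoffs gives −6q + 5 = 5q + 2 ⇒ q = 3/11.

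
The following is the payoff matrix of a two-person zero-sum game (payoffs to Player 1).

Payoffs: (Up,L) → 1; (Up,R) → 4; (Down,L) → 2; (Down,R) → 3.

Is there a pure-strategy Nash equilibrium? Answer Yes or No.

Yes

Row minima: Up → 1, Down → 2; maximin = 2.
Column maxima: L → 2, R → 4; minimax = 2.
maximin = minimax = 2, so a saddle point exists.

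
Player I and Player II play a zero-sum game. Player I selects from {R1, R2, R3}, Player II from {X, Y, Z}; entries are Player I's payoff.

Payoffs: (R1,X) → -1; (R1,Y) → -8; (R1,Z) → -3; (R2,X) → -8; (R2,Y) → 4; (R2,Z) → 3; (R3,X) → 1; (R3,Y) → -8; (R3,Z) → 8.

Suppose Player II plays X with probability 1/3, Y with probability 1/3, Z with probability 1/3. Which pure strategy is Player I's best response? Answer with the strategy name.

Expected payoff of R1: (1/3)·(-1) + (1/3)·(-8) + (1/3)·(-3) = -4.
Expected payoff of R2: (1/3)·(-8) + (1/3)·4 + (1/3)·3 = -1/3.
Expected payoff of R3: (1/3)·1 + (1/3)·(-8) + (1/3)·8 = 1/3.
The largest is 1/3, so Player I's best response is R3.

R3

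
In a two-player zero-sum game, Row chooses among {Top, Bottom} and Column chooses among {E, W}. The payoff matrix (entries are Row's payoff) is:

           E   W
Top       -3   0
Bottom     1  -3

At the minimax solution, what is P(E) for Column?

3/7

Row minima: Top → -3, Bottom → -3; maximin = -3.
Column maxima: E → 1, W → 0; minimax = 0.
-3 ≠ 0, so there is no saddle point; optimal play is mixed.
Let Row play Top with probability p. Expected payoff against E: (-3)p + 1(1−p) = −4p + 1; against W: 0p + (-3)(1−p) = 3p − 3.
Setting these equal: −4p + 1 = 3p − 3 ⇒ −7p = -4 ⇒ p = 4/7, and the value is (-4)·(4/7) + 1 = -9/7.
For Column: with q = P(E), equating Top's and Bottom's payoffs gives −3q = 4q − 3 ⇒ q = 3/7.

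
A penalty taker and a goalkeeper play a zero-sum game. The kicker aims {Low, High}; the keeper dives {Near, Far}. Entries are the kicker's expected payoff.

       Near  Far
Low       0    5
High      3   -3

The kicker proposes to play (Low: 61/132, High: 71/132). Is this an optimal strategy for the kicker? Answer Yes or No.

Against Near this mix gives (61/132)·0 + (71/132)·3 = 71/44.
Against Far this mix gives (61/132)·5 + (71/132)·(-3) = 23/33.
The keeper will play Far, holding the kicker to 23/33. Shifting weight toward the row that does better against Far would raise this floor (the equalizing mix achieves 15/11 against both Far and Near), so the proposed strategy is not optimal.

No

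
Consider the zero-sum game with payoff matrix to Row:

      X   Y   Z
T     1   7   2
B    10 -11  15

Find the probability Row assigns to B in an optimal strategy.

2/9

Row minima: T → 1, B → -11; maximin = 1.
Column maxima: X → 10, Y → 7, Z → 15; minimax = 7.
1 ≠ 7, so there is no saddle point; optimal play is mixed.
Z is strictly dominated by X (it gives Row strictly more in every row), so Column never plays it.
On the remaining 2×2 (T, B vs X, Y):
Let Row play T with probability p. Expected payoff against X: 1p + 10(1−p) = −9p + 10; against Y: 7p + (-11)(1−p) = 18p − 11.
Setting these equal: −9p + 10 = 18p − 11 ⇒ −27p = -21 ⇒ p = 7/9, and the value is (-9)·(7/9) + 10 = 3.
For Column: with q = P(X), equating T's and B's payoffs gives −6q + 7 = 21q − 11 ⇒ q = 2/3.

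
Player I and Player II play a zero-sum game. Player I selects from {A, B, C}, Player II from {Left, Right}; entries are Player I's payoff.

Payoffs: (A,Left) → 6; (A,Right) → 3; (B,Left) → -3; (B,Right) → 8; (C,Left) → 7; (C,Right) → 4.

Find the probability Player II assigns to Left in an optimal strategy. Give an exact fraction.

2/7

Row minima: A → 3, B → -3, C → 4; maximin = 4.
Column maxima: Left → 7, Right → 8; minimax = 7.
4 ≠ 7, so there is no saddle point; optimal play is mixed.
A is strictly dominated by C, so Player I never plays it.
On the remaining 2×2 (B, C vs Left, Right):
Let Player I play B with probability p. Expected payoff against Left: (-3)p + 7(1−p) = −10p + 7; against Right: 8p + 4(1−p) = 4p + 4.
Setting these equal: −10p + 7 = 4p + 4 ⇒ −14p = -3 ⇒ p = 3/14, and the value is (-10)·(3/14) + 7 = 34/7.
For Player II: with q = P(Left), equating B's and C's payoffs gives −11q + 8 = 3q + 4 ⇒ q = 2/7.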